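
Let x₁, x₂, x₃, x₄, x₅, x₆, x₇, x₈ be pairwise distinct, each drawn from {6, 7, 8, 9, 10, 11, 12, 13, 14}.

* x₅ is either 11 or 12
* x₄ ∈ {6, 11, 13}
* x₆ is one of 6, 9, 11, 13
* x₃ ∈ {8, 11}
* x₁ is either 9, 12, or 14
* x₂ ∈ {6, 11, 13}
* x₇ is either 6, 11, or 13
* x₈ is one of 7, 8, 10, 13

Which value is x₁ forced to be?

x₂, x₄, x₇ share exactly the 3 values {6, 11, 13}; by pigeonhole those values go to them, so strike 6, 11, 13 from x₃, x₅, x₆, x₈.
x₃'s domain is down to {8}, so x₃ = 8. Remove 8 from x₈.
x₅ has just one choice, so x₅ = 12. Eliminate 12 elsewhere: x₁.
That leaves x₆ = 9. Eliminate 9 elsewhere: x₁.
So x₁ = 14.

14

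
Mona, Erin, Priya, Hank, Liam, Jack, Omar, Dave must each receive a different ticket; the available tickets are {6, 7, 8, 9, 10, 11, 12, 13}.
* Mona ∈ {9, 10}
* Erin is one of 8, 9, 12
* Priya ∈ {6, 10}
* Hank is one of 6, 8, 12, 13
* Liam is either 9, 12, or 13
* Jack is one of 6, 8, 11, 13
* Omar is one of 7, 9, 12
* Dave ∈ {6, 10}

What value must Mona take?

9

The 8 variables draw from only 8 values {6, 7, 8, 9, 10, 11, 12, 13}, so each is used; only Omar can be 7, hence Omar = 7.
The 7 still-open variables together cover exactly {6, 8, 9, 10, 11, 12, 13} — 7 values for 7 variables — and 11 appears only in Jack's list, so Jack = 11.
Priya and Dave share exactly the 2 values {6, 10}; by pigeonhole those values go to them, so strike 6, 10 from Mona, Hank.
So Mona = 9.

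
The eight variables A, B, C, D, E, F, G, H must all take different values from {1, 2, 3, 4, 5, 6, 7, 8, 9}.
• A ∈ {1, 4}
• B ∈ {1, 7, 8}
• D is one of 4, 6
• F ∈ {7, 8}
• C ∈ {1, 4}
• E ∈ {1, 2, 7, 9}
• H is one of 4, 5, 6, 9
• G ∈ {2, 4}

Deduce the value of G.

2

The 8 variables together cover exactly {1, 2, 4, 5, 6, 7, 8, 9} — 8 values for 8 variables — and 5 appears only in H's list, so H = 5.
The 7 still-open variables draw from only 7 values {1, 2, 4, 6, 7, 8, 9}, so each is used; only D can be 6, hence D = 6.
Among the 6 still-open variables, 9 fits only E (and all 6 values in {1, 2, 4, 7, 8, 9} must be used), so E = 9.
The 5 still-open variables draw from only 5 values {1, 2, 4, 7, 8}, so each is used; only G can be 2, hence G = 2.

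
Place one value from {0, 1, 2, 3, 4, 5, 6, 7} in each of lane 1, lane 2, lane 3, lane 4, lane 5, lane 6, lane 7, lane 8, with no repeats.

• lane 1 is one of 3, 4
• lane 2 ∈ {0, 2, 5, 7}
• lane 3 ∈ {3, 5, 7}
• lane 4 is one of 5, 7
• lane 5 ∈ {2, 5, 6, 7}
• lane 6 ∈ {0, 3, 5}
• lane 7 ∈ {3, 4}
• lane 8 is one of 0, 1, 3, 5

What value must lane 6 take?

The 8 variables together cover exactly {0, 1, 2, 3, 4, 5, 6, 7} — 8 values for 8 variables — and 1 appears only in lane 8's list, so lane 8 = 1.
The 7 still-open variables draw from only 7 values {0, 2, 3, 4, 5, 6, 7}, so each is used; only lane 5 can be 6, hence lane 5 = 6.
The 6 still-open variables draw from only 6 values {0, 2, 3, 4, 5, 7}, so each is used; only lane 2 can be 2, hence lane 2 = 2.
The 5 still-open variables draw from only 5 values {0, 3, 4, 5, 7}, so each is used; only lane 6 can be 0, hence lane 6 = 0.

0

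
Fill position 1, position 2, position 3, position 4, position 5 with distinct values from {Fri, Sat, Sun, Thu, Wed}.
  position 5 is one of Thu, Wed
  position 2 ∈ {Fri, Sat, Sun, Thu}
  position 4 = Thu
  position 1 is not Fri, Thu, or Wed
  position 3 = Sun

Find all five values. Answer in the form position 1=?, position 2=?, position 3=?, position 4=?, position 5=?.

position 3's domain is down to {Sun}, so position 3 = Sun. So position 1, position 2 can't be Sun.
position 4's domain is down to {Thu}, so position 4 = Thu. Strike Thu from position 2, position 5.
position 5 has just one choice, so position 5 = Wed.
That leaves position 1 = Sat. Eliminate Sat elsewhere: position 2.
That leaves position 2 = Fri.

position 1=Sat, position 2=Fri, position 3=Sun, position 4=Thu, position 5=Wed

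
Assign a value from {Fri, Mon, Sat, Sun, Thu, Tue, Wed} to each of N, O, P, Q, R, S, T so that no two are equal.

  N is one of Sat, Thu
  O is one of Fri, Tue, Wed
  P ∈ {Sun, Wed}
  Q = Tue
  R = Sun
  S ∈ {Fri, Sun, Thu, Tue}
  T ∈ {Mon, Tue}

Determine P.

Wed

Q must be Tue (only option left). Remove Tue from O, S, T.
That leaves R = Sun. So P, S can't be Sun.
So P = Wed.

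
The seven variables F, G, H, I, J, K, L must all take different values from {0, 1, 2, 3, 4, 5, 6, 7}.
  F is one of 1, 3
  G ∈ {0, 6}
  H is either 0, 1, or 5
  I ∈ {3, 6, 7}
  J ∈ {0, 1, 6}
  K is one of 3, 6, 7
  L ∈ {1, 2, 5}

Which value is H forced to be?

5

The 7 variables draw from only 7 values {0, 1, 2, 3, 5, 6, 7}, so each is used; only L can be 2, hence L = 2.
The 6 still-open variables together cover exactly {0, 1, 3, 5, 6, 7} — 6 values for 6 variables — and 5 appears only in H's list, so H = 5.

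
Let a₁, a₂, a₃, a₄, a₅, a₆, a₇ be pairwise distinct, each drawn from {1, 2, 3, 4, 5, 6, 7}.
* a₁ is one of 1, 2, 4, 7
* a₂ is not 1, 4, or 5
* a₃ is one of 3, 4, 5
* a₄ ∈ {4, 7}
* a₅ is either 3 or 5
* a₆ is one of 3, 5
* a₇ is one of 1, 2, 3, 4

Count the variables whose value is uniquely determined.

3

The 7 variables draw from only 7 values {1, 2, 3, 4, 5, 6, 7}, so each is used; only a₂ can be 6, hence a₂ = 6.
a₅ and a₆ between them cover only {3, 5} — a naked pair. Remove those values from a₃, a₇.
a₃ must be 4 (only option left). So a₁, a₄, a₇ can't be 4.
a₄ must be 7 (only option left). Eliminate 7 elsewhere: a₁.
Determined: a₂=6, a₃=4, a₄=7. The other variables each still have more than one consistent value. That makes 3.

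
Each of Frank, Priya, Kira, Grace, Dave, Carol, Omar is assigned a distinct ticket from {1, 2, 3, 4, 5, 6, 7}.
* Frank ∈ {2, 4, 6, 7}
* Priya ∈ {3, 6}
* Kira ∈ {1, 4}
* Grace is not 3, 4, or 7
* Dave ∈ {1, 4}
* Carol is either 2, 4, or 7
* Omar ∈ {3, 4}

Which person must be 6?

The 7 variables together cover exactly {1, 2, 3, 4, 5, 6, 7} — 7 values for 7 variables — and 5 appears only in Grace's list, so Grace = 5.
The 2 variables Kira and Dave are confined to {1, 4}, which locks those values in; drop them from Frank, Carol, Omar.
Omar must be 3 (only option left). Strike 3 from Priya.
So 6 goes to Priya.

Priya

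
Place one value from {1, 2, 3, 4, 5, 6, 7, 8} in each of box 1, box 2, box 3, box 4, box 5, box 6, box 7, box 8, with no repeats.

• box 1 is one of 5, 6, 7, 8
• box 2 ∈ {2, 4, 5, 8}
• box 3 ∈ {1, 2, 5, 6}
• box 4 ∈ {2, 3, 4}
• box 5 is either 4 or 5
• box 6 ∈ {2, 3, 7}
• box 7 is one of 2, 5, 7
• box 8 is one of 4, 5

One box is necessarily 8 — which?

The 8 variables together cover exactly {1, 2, 3, 4, 5, 6, 7, 8} — 8 values for 8 variables — and 1 appears only in box 3's list, so box 3 = 1.
Among the 7 still-open variables, 6 fits only box 1 (and all 7 values in {2, 3, 4, 5, 6, 7, 8} must be used), so box 1 = 6.
Among the 6 still-open variables, 8 fits only box 2 (and all 6 values in {2, 3, 4, 5, 7, 8} must be used), so box 2 = 8.

box 2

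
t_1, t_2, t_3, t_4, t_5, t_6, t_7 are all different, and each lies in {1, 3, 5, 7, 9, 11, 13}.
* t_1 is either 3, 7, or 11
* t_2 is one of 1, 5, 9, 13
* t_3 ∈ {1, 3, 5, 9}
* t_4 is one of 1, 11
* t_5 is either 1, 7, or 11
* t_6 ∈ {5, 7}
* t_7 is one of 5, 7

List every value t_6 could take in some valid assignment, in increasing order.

5, 7

The 7 variables together cover exactly {1, 3, 5, 7, 9, 11, 13} — 7 values for 7 variables — and 13 appears only in t_2's list, so t_2 = 13.
The 6 still-open variables together cover exactly {1, 3, 5, 7, 9, 11} — 6 values for 6 variables — and 9 appears only in t_3's list, so t_3 = 9.
The 5 still-open variables draw from only 5 values {1, 3, 5, 7, 11}, so each is used; only t_1 can be 3, hence t_1 = 3.
t_6 and t_7 between them cover only {5, 7} — a naked pair. Remove those values from t_5.
No further eliminations apply; t_6 can still be any of 5, 7.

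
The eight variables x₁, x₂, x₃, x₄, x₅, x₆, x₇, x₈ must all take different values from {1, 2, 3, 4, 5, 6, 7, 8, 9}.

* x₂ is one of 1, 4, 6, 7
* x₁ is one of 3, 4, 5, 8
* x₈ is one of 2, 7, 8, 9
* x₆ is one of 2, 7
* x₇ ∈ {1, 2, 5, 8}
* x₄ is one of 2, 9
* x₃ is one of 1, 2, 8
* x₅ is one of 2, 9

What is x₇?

5

x₄ and x₅ between them cover only {2, 9} — a naked pair. Remove those values from x₃, x₆, x₇, x₈.
x₆ has just one choice, so x₆ = 7. Remove 7 from x₂, x₈.
x₈ must be 8 (only option left). So x₁, x₃, x₇ can't be 8.
x₃ has just one choice, so x₃ = 1. Eliminate 1 elsewhere: x₂, x₇.
So x₇ = 5.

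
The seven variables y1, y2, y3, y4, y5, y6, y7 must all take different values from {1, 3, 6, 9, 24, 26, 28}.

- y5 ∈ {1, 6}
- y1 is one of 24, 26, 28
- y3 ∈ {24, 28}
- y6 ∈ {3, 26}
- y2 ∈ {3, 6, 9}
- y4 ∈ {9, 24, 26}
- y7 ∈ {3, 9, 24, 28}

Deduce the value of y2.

6

The 7 variables draw from only 7 values {1, 3, 6, 9, 24, 26, 28}, so each is used; only y5 can be 1, hence y5 = 1.
Among the 6 still-open variables, 6 fits only y2 (and all 6 values in {3, 6, 9, 24, 26, 28} must be used), so y2 = 6.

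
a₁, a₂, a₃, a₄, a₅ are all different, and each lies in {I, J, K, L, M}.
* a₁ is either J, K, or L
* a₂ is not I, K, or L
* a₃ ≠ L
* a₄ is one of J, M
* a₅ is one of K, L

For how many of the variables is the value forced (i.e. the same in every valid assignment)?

The 5 variables draw from only 5 values {I, J, K, L, M}, so each is used; only a₃ can be I, hence a₃ = I.
The 2 variables a₂ and a₄ are confined to {J, M}, which locks those values in; drop them from a₁.
Determined: a₃=I. The other variables each still have more than one consistent value. That makes 1.

1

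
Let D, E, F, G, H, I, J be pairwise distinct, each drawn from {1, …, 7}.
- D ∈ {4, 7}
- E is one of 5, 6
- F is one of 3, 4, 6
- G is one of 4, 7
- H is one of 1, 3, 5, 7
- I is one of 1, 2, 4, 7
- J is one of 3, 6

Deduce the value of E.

Among the 7 variables, 2 fits only I (and all 7 values in {1, 2, 3, 4, 5, 6, 7} must be used), so I = 2.
The 6 still-open variables draw from only 6 values {1, 3, 4, 5, 6, 7}, so each is used; only H can be 1, hence H = 1.
The 5 still-open variables draw from only 5 values {3, 4, 5, 6, 7}, so each is used; only E can be 5, hence E = 5.

5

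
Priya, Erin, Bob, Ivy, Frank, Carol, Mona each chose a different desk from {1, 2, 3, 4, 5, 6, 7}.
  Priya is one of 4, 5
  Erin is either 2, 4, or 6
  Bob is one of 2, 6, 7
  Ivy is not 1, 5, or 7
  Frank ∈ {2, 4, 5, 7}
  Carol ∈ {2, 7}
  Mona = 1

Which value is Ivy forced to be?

Mona's domain is down to {1}, so Mona = 1.
The 6 still-open variables draw from only 6 values {2, 3, 4, 5, 6, 7}, so each is used; only Ivy can be 3, hence Ivy = 3.

3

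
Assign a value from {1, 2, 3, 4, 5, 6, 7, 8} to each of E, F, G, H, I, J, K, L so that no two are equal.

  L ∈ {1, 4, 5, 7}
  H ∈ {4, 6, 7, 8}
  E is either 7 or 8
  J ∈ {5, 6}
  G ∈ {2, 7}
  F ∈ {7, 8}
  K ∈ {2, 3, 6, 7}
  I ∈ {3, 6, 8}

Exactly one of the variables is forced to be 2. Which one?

The 8 variables together cover exactly {1, 2, 3, 4, 5, 6, 7, 8} — 8 values for 8 variables — and 1 appears only in L's list, so L = 1.
The 7 still-open variables together cover exactly {2, 3, 4, 5, 6, 7, 8} — 7 values for 7 variables — and 4 appears only in H's list, so H = 4.
The 6 still-open variables draw from only 6 values {2, 3, 5, 6, 7, 8}, so each is used; only J can be 5, hence J = 5.
E and F between them cover only {7, 8} — a naked pair. Remove those values from G, I, K.
So 2 goes to G.

G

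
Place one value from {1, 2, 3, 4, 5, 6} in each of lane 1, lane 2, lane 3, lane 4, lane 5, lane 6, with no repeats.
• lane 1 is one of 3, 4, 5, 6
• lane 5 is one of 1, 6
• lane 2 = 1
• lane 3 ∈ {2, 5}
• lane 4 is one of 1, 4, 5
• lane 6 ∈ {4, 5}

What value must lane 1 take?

lane 2 has just one choice, so lane 2 = 1. Remove 1 from lane 4, lane 5.
That leaves lane 5 = 6. So lane 1 can't be 6.
The 4 still-open variables together cover exactly {2, 3, 4, 5} — 4 values for 4 variables — and 2 appears only in lane 3's list, so lane 3 = 2.
Among the 3 still-open variables, 3 fits only lane 1 (and all 3 values in {3, 4, 5} must be used), so lane 1 = 3.

3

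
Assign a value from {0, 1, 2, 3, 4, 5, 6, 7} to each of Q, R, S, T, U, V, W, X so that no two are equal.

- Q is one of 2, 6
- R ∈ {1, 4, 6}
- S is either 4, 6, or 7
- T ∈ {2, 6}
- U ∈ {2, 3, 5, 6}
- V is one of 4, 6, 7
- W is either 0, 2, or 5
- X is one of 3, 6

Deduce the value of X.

The 8 variables together cover exactly {0, 1, 2, 3, 4, 5, 6, 7} — 8 values for 8 variables — and 0 appears only in W's list, so W = 0.
The 7 still-open variables draw from only 7 values {1, 2, 3, 4, 5, 6, 7}, so each is used; only R can be 1, hence R = 1.
Among the 6 still-open variables, 5 fits only U (and all 6 values in {2, 3, 4, 5, 6, 7} must be used), so U = 5.
The 5 still-open variables draw from only 5 values {2, 3, 4, 6, 7}, so each is used; only X can be 3, hence X = 3.

3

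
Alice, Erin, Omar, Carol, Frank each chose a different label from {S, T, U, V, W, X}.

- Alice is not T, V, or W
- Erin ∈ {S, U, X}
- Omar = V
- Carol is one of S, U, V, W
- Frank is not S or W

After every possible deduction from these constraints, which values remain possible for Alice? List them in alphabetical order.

S, U, X

Omar's domain is down to {V}, so Omar = V. Strike V from Carol, Frank.
No further eliminations apply; Alice can still be any of S, U, X.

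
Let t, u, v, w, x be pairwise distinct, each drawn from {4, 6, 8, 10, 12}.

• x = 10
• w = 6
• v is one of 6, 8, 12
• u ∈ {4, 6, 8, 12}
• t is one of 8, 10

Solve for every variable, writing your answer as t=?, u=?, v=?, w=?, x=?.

t=8, u=4, v=12, w=6, x=10

w has just one choice, so w = 6. So u, v can't be 6.
x's domain is down to {10}, so x = 10. Strike 10 from t.
t must be 8 (only option left). So u, v can't be 8.
v's domain is down to {12}, so v = 12. Eliminate 12 elsewhere: u.
u must be 4 (only option left).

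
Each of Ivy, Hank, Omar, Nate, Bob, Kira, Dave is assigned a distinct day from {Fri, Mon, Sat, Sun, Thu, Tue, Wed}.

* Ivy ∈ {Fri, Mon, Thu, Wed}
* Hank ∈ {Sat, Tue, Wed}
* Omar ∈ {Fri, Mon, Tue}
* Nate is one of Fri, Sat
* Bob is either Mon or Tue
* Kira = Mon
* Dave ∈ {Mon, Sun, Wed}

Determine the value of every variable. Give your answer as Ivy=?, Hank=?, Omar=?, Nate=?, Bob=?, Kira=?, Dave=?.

Ivy=Thu, Hank=Wed, Omar=Fri, Nate=Sat, Bob=Tue, Kira=Mon, Dave=Sun

Kira has just one choice, so Kira = Mon. Strike Mon from Ivy, Omar, Bob, Dave.
Bob's domain is down to {Tue}, so Bob = Tue. Remove Tue from Hank, Omar.
Omar has just one choice, so Omar = Fri. So Ivy, Nate can't be Fri.
Nate must be Sat (only option left). Remove Sat from Hank.
Hank must be Wed (only option left). Remove Wed from Ivy, Dave.
Dave has just one choice, so Dave = Sun.
That leaves Ivy = Thu.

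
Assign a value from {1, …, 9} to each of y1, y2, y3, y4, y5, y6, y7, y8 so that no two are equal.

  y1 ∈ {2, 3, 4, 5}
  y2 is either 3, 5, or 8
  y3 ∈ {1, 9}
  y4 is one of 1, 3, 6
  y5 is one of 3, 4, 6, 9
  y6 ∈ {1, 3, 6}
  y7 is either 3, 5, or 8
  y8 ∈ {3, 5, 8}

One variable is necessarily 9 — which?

The 8 variables draw from only 8 values {1, 2, 3, 4, 5, 6, 8, 9}, so each is used; only y1 can be 2, hence y1 = 2.
Among the 7 still-open variables, 4 fits only y5 (and all 7 values in {1, 3, 4, 5, 6, 8, 9} must be used), so y5 = 4.
Among the 6 still-open variables, 9 fits only y3 (and all 6 values in {1, 3, 5, 6, 8, 9} must be used), so y3 = 9.

y3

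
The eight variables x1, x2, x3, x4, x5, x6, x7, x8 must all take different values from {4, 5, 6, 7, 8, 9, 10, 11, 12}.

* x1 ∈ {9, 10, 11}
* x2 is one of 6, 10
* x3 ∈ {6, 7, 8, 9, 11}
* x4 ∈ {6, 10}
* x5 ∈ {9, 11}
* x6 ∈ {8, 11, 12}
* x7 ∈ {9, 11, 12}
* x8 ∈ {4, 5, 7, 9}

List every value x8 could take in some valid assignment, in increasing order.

4, 5

x2 and x4 share exactly the 2 values {6, 10}; by pigeonhole those values go to them, so strike 6, 10 from x1, x3.
The 2 variables x1 and x5 are confined to {9, 11}, which locks those values in; drop them from x3, x6, x7, x8.
x7 has just one choice, so x7 = 12. Remove 12 from x6.
That leaves x6 = 8. Strike 8 from x3.
That leaves x3 = 7. So x8 can't be 7.
No further eliminations apply; x8 can still be any of 4, 5.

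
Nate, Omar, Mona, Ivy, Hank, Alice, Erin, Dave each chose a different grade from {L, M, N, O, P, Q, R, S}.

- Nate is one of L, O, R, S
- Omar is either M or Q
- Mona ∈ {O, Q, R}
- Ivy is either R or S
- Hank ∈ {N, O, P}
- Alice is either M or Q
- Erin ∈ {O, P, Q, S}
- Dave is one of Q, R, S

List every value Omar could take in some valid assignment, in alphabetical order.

M, Q

Among the 8 variables, L fits only Nate (and all 8 values in {L, M, N, O, P, Q, R, S} must be used), so Nate = L.
The 7 still-open variables together cover exactly {M, N, O, P, Q, R, S} — 7 values for 7 variables — and N appears only in Hank's list, so Hank = N.
The 6 still-open variables together cover exactly {M, O, P, Q, R, S} — 6 values for 6 variables — and P appears only in Erin's list, so Erin = P.
The 5 still-open variables draw from only 5 values {M, O, Q, R, S}, so each is used; only Mona can be O, hence Mona = O.
The 2 variables Omar and Alice are confined to {M, Q}, which locks those values in; drop them from Dave.
No further eliminations apply; Omar can still be any of M, Q.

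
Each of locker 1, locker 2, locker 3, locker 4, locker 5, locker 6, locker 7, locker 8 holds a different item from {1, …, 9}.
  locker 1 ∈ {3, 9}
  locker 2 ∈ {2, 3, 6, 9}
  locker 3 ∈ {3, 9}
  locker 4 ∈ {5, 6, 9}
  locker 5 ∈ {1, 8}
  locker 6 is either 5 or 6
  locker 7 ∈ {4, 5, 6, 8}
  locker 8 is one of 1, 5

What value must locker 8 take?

The 8 variables together cover exactly {1, 2, 3, 4, 5, 6, 8, 9} — 8 values for 8 variables — and 2 appears only in locker 2's list, so locker 2 = 2.
Among the 7 still-open variables, 4 fits only locker 7 (and all 7 values in {1, 3, 4, 5, 6, 8, 9} must be used), so locker 7 = 4.
Among the 6 still-open variables, 8 fits only locker 5 (and all 6 values in {1, 3, 5, 6, 8, 9} must be used), so locker 5 = 8.
The 5 still-open variables draw from only 5 values {1, 3, 5, 6, 9}, so each is used; only locker 8 can be 1, hence locker 8 = 1.

1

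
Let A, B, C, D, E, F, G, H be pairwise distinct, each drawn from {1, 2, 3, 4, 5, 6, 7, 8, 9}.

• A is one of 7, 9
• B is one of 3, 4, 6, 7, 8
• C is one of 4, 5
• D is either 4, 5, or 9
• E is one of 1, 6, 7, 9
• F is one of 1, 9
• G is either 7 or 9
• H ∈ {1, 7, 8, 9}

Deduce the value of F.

The 8 variables draw from only 8 values {1, 3, 4, 5, 6, 7, 8, 9}, so each is used; only B can be 3, hence B = 3.
The 7 still-open variables draw from only 7 values {1, 4, 5, 6, 7, 8, 9}, so each is used; only E can be 6, hence E = 6.
The 6 still-open variables together cover exactly {1, 4, 5, 7, 8, 9} — 6 values for 6 variables — and 8 appears only in H's list, so H = 8.
Among the 5 still-open variables, 1 fits only F (and all 5 values in {1, 4, 5, 7, 9} must be used), so F = 1.

1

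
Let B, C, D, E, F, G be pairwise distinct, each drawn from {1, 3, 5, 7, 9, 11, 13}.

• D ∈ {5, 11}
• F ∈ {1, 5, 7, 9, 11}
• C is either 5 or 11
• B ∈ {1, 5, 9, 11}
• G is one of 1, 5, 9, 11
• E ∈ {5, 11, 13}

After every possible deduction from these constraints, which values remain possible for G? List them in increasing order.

1, 9

The 6 variables together cover exactly {1, 5, 7, 9, 11, 13} — 6 values for 6 variables — and 7 appears only in F's list, so F = 7.
The 5 still-open variables together cover exactly {1, 5, 9, 11, 13} — 5 values for 5 variables — and 13 appears only in E's list, so E = 13.
C and D between them cover only {5, 11} — a naked pair. Remove those values from B, G.
No further eliminations apply; G can still be any of 1, 9.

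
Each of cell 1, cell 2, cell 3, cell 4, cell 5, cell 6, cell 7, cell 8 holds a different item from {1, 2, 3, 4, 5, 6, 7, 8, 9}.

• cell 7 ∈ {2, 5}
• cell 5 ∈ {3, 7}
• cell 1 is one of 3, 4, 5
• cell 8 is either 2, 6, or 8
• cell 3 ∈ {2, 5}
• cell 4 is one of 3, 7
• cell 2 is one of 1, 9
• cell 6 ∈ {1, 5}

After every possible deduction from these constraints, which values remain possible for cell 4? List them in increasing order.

cell 3 and cell 7 share exactly the 2 values {2, 5}; by pigeonhole those values go to them, so strike 2, 5 from cell 1, cell 6, cell 8.
cell 6 has just one choice, so cell 6 = 1. Remove 1 from cell 2.
cell 2 has just one choice, so cell 2 = 9.
cell 4 and cell 5 share exactly the 2 values {3, 7}; by pigeonhole those values go to them, so strike 3, 7 from cell 1.
That leaves cell 1 = 4.
No further eliminations apply; cell 4 can still be any of 3, 7.

3, 7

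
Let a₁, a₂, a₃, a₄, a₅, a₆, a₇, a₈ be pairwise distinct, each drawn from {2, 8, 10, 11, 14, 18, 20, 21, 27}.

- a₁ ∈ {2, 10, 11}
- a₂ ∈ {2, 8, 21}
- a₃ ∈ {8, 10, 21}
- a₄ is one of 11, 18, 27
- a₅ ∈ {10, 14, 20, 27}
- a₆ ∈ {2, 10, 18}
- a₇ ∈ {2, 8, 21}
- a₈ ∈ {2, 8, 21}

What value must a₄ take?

The 3 variables a₂, a₇, a₈ are confined to {2, 8, 21}, which locks those values in; drop them from a₁, a₃, a₆.
That leaves a₃ = 10. Eliminate 10 elsewhere: a₁, a₅, a₆.
a₆ must be 18 (only option left). So a₄ can't be 18.
a₁ has just one choice, so a₁ = 11. So a₄ can't be 11.
So a₄ = 27.

27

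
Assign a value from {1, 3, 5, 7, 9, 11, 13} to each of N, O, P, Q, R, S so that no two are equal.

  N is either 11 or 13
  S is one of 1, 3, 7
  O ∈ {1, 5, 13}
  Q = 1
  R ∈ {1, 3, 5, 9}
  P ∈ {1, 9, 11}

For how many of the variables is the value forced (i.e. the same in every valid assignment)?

1

Q must be 1 (only option left). Strike 1 from O, P, R, S.
Determined: Q=1. The other variables each still have more than one consistent value. That makes 1.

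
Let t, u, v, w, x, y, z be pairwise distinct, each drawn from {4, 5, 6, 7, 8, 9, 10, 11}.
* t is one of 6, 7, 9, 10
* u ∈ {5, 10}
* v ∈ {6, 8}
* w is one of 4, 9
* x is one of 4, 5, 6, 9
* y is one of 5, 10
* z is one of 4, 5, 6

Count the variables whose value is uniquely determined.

2

The 7 variables together cover exactly {4, 5, 6, 7, 8, 9, 10} — 7 values for 7 variables — and 7 appears only in t's list, so t = 7.
Among the 6 still-open variables, 8 fits only v (and all 6 values in {4, 5, 6, 8, 9, 10} must be used), so v = 8.
u and y between them cover only {5, 10} — a naked pair. Remove those values from x, z.
Determined: t=7, v=8. The other variables each still have more than one consistent value. That makes 2.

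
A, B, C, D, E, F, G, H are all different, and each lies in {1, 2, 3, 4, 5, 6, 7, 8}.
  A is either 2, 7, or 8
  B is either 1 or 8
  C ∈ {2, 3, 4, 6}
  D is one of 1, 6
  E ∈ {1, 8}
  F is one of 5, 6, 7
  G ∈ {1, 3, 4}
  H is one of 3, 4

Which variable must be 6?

D

Among the 8 variables, 5 fits only F (and all 8 values in {1, 2, 3, 4, 5, 6, 7, 8} must be used), so F = 5.
The 7 still-open variables draw from only 7 values {1, 2, 3, 4, 6, 7, 8}, so each is used; only A can be 7, hence A = 7.
The 6 still-open variables together cover exactly {1, 2, 3, 4, 6, 8} — 6 values for 6 variables — and 2 appears only in C's list, so C = 2.
Among the 5 still-open variables, 6 fits only D (and all 5 values in {1, 3, 4, 6, 8} must be used), so D = 6.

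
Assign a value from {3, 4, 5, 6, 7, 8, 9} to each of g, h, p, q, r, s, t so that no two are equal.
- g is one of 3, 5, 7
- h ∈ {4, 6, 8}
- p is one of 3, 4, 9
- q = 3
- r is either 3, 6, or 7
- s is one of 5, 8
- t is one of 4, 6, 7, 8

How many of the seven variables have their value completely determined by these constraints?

q's domain is down to {3}, so q = 3. Eliminate 3 elsewhere: g, p, r.
The 6 still-open variables draw from only 6 values {4, 5, 6, 7, 8, 9}, so each is used; only p can be 9, hence p = 9.
Determined: p=9, q=3. The other variables each still have more than one consistent value. That makes 2.

2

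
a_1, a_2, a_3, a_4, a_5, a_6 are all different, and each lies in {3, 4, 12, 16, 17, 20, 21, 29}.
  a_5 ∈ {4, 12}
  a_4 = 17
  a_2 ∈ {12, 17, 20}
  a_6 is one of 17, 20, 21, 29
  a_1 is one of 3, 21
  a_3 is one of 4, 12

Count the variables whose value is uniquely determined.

2

a_4's domain is down to {17}, so a_4 = 17. Remove 17 from a_2, a_6.
The 2 variables a_3 and a_5 are confined to {4, 12}, which locks those values in; drop them from a_2.
a_2's domain is down to {20}, so a_2 = 20. Remove 20 from a_6.
Determined: a_2=20, a_4=17. The other variables each still have more than one consistent value. That makes 2.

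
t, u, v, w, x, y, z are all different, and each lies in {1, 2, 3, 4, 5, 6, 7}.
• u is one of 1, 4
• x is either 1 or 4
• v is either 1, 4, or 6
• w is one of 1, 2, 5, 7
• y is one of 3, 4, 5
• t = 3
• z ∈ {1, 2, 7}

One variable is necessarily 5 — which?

t's domain is down to {3}, so t = 3. Strike 3 from y.
The 6 still-open variables together cover exactly {1, 2, 4, 5, 6, 7} — 6 values for 6 variables — and 6 appears only in v's list, so v = 6.
The 2 variables u and x are confined to {1, 4}, which locks those values in; drop them from w, y, z.
So 5 goes to y.

y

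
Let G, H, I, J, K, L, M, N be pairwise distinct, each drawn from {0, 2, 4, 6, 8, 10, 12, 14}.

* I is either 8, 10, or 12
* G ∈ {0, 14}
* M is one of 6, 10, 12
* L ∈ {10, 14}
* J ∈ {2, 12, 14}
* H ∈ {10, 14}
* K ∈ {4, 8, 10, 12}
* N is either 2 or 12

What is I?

The 8 variables together cover exactly {0, 2, 4, 6, 8, 10, 12, 14} — 8 values for 8 variables — and 0 appears only in G's list, so G = 0.
The 7 still-open variables draw from only 7 values {2, 4, 6, 8, 10, 12, 14}, so each is used; only K can be 4, hence K = 4.
The 6 still-open variables together cover exactly {2, 6, 8, 10, 12, 14} — 6 values for 6 variables — and 6 appears only in M's list, so M = 6.
The 5 still-open variables together cover exactly {2, 8, 10, 12, 14} — 5 values for 5 variables — and 8 appears only in I's list, so I = 8.

8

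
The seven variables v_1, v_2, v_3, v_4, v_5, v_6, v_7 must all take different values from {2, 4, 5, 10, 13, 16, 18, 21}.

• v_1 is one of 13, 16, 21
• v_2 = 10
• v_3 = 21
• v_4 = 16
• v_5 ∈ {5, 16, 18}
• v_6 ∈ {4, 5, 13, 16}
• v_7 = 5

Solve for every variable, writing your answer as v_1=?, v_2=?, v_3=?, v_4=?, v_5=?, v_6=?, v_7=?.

v_2 has just one choice, so v_2 = 10.
v_3 has just one choice, so v_3 = 21. Strike 21 from v_1.
v_4 has just one choice, so v_4 = 16. Remove 16 from v_1, v_5, v_6.
v_7's domain is down to {5}, so v_7 = 5. Strike 5 from v_5, v_6.
v_1 has just one choice, so v_1 = 13. Remove 13 from v_6.
v_5 has just one choice, so v_5 = 18.
v_6 must be 4 (only option left).

v_1=13, v_2=10, v_3=21, v_4=16, v_5=18, v_6=4, v_7=5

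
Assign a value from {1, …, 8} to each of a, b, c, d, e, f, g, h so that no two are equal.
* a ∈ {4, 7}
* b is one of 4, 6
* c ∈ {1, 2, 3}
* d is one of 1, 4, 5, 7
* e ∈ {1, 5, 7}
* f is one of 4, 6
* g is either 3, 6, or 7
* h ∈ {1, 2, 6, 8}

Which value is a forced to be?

7

Among the 8 variables, 8 fits only h (and all 8 values in {1, 2, 3, 4, 5, 6, 7, 8} must be used), so h = 8.
Among the 7 still-open variables, 2 fits only c (and all 7 values in {1, 2, 3, 4, 5, 6, 7} must be used), so c = 2.
The 6 still-open variables draw from only 6 values {1, 3, 4, 5, 6, 7}, so each is used; only g can be 3, hence g = 3.
b and f share exactly the 2 values {4, 6}; by pigeonhole those values go to them, so strike 4, 6 from a, d.
So a = 7.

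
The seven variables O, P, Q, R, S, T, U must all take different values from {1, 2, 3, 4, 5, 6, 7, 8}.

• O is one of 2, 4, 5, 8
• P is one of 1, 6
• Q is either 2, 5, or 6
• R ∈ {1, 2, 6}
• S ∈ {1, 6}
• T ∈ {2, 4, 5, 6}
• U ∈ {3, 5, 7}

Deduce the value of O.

The 2 variables P and S are confined to {1, 6}, which locks those values in; drop them from Q, R, T.
R must be 2 (only option left). Eliminate 2 elsewhere: O, Q, T.
That leaves Q = 5. Remove 5 from O, T, U.
T's domain is down to {4}, so T = 4. So O can't be 4.
So O = 8.

8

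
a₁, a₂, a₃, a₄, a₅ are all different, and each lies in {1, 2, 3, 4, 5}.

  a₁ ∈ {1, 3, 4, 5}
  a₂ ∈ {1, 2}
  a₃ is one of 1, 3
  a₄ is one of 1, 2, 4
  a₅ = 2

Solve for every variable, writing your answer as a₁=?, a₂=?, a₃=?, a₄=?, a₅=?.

a₅ must be 2 (only option left). So a₂, a₄ can't be 2.
a₂ must be 1 (only option left). Strike 1 from a₁, a₃, a₄.
a₃ has just one choice, so a₃ = 3. Eliminate 3 elsewhere: a₁.
a₄ must be 4 (only option left). So a₁ can't be 4.
That leaves a₁ = 5.

a₁=5, a₂=1, a₃=3, a₄=4, a₅=2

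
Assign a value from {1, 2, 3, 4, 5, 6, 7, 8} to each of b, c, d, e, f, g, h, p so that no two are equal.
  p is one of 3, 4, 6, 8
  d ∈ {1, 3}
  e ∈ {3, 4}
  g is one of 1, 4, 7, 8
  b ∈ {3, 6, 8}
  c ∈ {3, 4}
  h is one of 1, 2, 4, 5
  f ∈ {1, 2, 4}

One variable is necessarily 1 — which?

Among the 8 variables, 5 fits only h (and all 8 values in {1, 2, 3, 4, 5, 6, 7, 8} must be used), so h = 5.
The 7 still-open variables together cover exactly {1, 2, 3, 4, 6, 7, 8} — 7 values for 7 variables — and 2 appears only in f's list, so f = 2.
The 6 still-open variables together cover exactly {1, 3, 4, 6, 7, 8} — 6 values for 6 variables — and 7 appears only in g's list, so g = 7.
Among the 5 still-open variables, 1 fits only d (and all 5 values in {1, 3, 4, 6, 8} must be used), so d = 1.

d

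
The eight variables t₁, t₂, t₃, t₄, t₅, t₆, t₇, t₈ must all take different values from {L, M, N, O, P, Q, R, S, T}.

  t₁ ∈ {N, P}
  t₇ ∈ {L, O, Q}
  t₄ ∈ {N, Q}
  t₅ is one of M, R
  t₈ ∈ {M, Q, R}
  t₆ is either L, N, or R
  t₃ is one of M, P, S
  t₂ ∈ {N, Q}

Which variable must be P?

Among the 8 variables, O fits only t₇ (and all 8 values in {L, M, N, O, P, Q, R, S} must be used), so t₇ = O.
The 7 still-open variables together cover exactly {L, M, N, P, Q, R, S} — 7 values for 7 variables — and L appears only in t₆'s list, so t₆ = L.
The 6 still-open variables draw from only 6 values {M, N, P, Q, R, S}, so each is used; only t₃ can be S, hence t₃ = S.
The 5 still-open variables together cover exactly {M, N, P, Q, R} — 5 values for 5 variables — and P appears only in t₁'s list, so t₁ = P.

t₁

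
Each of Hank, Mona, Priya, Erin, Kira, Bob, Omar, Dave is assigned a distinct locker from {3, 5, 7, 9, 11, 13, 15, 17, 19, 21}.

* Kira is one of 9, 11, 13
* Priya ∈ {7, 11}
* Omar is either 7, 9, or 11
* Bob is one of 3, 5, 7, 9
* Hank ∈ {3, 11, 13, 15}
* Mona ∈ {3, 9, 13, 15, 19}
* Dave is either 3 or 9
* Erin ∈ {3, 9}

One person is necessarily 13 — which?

Kira

Among the 8 variables, 5 fits only Bob (and all 8 values in {3, 5, 7, 9, 11, 13, 15, 19} must be used), so Bob = 5.
The 7 still-open variables draw from only 7 values {3, 7, 9, 11, 13, 15, 19}, so each is used; only Mona can be 19, hence Mona = 19.
The 6 still-open variables draw from only 6 values {3, 7, 9, 11, 13, 15}, so each is used; only Hank can be 15, hence Hank = 15.
The 5 still-open variables together cover exactly {3, 7, 9, 11, 13} — 5 values for 5 variables — and 13 appears only in Kira's list, so Kira = 13.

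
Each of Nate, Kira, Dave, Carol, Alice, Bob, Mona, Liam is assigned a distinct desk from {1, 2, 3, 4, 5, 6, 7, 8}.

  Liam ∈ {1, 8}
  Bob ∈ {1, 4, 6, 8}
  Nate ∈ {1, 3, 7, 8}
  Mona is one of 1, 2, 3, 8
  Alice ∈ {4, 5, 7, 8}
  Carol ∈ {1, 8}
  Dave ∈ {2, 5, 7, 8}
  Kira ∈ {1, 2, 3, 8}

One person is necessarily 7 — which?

The 8 variables draw from only 8 values {1, 2, 3, 4, 5, 6, 7, 8}, so each is used; only Bob can be 6, hence Bob = 6.
The 7 still-open variables draw from only 7 values {1, 2, 3, 4, 5, 7, 8}, so each is used; only Alice can be 4, hence Alice = 4.
Among the 6 still-open variables, 5 fits only Dave (and all 6 values in {1, 2, 3, 5, 7, 8} must be used), so Dave = 5.
Among the 5 still-open variables, 7 fits only Nate (and all 5 values in {1, 2, 3, 7, 8} must be used), so Nate = 7.

Nate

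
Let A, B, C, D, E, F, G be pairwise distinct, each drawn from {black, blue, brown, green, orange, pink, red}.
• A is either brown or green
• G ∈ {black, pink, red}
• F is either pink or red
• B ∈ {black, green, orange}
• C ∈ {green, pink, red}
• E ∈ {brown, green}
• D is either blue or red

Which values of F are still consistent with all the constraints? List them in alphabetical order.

pink, red

The 7 variables draw from only 7 values {black, blue, brown, green, orange, pink, red}, so each is used; only D can be blue, hence D = blue.
The 6 still-open variables draw from only 6 values {black, brown, green, orange, pink, red}, so each is used; only B can be orange, hence B = orange.
The 5 still-open variables draw from only 5 values {black, brown, green, pink, red}, so each is used; only G can be black, hence G = black.
The 2 variables A and E are confined to {brown, green}, which locks those values in; drop them from C.
No further eliminations apply; F can still be any of pink, red.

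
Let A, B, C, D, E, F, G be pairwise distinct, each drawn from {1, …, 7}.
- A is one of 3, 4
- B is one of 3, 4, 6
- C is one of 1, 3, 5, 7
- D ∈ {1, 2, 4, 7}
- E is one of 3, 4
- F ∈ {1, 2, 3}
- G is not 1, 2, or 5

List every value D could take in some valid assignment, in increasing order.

1, 2

The 7 variables together cover exactly {1, 2, 3, 4, 5, 6, 7} — 7 values for 7 variables — and 5 appears only in C's list, so C = 5.
A and E share exactly the 2 values {3, 4}; by pigeonhole those values go to them, so strike 3, 4 from B, D, F, G.
B must be 6 (only option left). Remove 6 from G.
G's domain is down to {7}, so G = 7. Eliminate 7 elsewhere: D.
No further eliminations apply; D can still be any of 1, 2.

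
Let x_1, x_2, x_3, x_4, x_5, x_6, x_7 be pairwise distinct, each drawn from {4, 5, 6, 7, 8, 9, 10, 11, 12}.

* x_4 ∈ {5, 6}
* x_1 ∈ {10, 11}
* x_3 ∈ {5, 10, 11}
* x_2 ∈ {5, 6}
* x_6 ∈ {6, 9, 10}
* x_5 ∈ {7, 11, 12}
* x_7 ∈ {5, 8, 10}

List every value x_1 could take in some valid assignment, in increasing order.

10, 11

The 2 variables x_2 and x_4 are confined to {5, 6}, which locks those values in; drop them from x_3, x_6, x_7.
x_1 and x_3 share exactly the 2 values {10, 11}; by pigeonhole those values go to them, so strike 10, 11 from x_5, x_6, x_7.
x_6 must be 9 (only option left).
x_7's domain is down to {8}, so x_7 = 8.
No further eliminations apply; x_1 can still be any of 10, 11.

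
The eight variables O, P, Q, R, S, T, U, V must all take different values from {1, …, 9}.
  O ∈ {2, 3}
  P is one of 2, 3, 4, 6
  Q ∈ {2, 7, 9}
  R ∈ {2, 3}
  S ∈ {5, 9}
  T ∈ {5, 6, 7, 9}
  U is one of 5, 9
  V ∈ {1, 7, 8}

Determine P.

O and R between them cover only {2, 3} — a naked pair. Remove those values from P, Q.
S and U between them cover only {5, 9} — a naked pair. Remove those values from Q, T.
That leaves Q = 7. Eliminate 7 elsewhere: T, V.
That leaves T = 6. Strike 6 from P.
So P = 4.

4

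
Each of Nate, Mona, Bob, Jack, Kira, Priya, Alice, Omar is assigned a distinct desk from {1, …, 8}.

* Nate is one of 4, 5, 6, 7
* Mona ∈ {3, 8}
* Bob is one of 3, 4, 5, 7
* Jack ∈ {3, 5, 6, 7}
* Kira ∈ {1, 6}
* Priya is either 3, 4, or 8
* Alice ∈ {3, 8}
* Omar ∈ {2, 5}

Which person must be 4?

Priya

The 8 variables together cover exactly {1, 2, 3, 4, 5, 6, 7, 8} — 8 values for 8 variables — and 1 appears only in Kira's list, so Kira = 1.
The 7 still-open variables draw from only 7 values {2, 3, 4, 5, 6, 7, 8}, so each is used; only Omar can be 2, hence Omar = 2.
The 2 variables Mona and Alice are confined to {3, 8}, which locks those values in; drop them from Bob, Jack, Priya.
So 4 goes to Priya.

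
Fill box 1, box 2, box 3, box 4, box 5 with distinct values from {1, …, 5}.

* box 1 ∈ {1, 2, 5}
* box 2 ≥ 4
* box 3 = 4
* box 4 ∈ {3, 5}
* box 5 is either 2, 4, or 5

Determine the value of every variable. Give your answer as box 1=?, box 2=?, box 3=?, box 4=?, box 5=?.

box 3 has just one choice, so box 3 = 4. So box 2, box 5 can't be 4.
That leaves box 2 = 5. Eliminate 5 elsewhere: box 1, box 4, box 5.
box 4's domain is down to {3}, so box 4 = 3.
That leaves box 5 = 2. Remove 2 from box 1.
box 1 must be 1 (only option left).

box 1=1, box 2=5, box 3=4, box 4=3, box 5=2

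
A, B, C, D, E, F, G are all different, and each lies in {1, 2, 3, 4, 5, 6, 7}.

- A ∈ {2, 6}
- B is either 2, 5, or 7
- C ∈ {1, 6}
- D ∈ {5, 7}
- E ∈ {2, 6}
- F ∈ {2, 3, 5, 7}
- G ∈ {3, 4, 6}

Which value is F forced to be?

Among the 7 variables, 1 fits only C (and all 7 values in {1, 2, 3, 4, 5, 6, 7} must be used), so C = 1.
Among the 6 still-open variables, 4 fits only G (and all 6 values in {2, 3, 4, 5, 6, 7} must be used), so G = 4.
Among the 5 still-open variables, 3 fits only F (and all 5 values in {2, 3, 5, 6, 7} must be used), so F = 3.

3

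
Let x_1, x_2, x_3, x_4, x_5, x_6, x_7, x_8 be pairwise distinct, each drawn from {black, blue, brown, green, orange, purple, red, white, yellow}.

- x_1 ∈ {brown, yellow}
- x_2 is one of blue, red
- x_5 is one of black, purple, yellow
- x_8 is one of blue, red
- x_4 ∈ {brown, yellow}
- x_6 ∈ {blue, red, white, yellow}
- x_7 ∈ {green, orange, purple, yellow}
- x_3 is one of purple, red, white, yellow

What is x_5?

black

x_1 and x_4 between them cover only {brown, yellow} — a naked pair. Remove those values from x_3, x_5, x_6, x_7.
The 2 variables x_2 and x_8 are confined to {blue, red}, which locks those values in; drop them from x_3, x_6.
x_6's domain is down to {white}, so x_6 = white. So x_3 can't be white.
That leaves x_3 = purple. Eliminate purple elsewhere: x_5, x_7.
So x_5 = black.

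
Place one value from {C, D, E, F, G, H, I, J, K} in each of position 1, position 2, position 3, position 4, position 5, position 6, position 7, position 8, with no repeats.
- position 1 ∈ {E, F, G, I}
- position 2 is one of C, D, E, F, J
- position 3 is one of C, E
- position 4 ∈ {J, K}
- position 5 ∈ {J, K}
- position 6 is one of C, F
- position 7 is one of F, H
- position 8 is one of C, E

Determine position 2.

D

The 2 variables position 3 and position 8 are confined to {C, E}, which locks those values in; drop them from position 1, position 2, position 6.
position 6's domain is down to {F}, so position 6 = F. Strike F from position 1, position 2, position 7.
position 7 must be H (only option left).
The 2 variables position 4 and position 5 are confined to {J, K}, which locks those values in; drop them from position 2.
So position 2 = D.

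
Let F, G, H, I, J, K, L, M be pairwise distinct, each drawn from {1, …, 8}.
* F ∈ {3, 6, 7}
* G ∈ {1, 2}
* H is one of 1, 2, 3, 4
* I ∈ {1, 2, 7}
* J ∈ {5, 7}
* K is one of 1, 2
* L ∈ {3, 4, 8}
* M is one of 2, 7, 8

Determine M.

8

The 8 variables draw from only 8 values {1, 2, 3, 4, 5, 6, 7, 8}, so each is used; only J can be 5, hence J = 5.
The 7 still-open variables draw from only 7 values {1, 2, 3, 4, 6, 7, 8}, so each is used; only F can be 6, hence F = 6.
G and K share exactly the 2 values {1, 2}; by pigeonhole those values go to them, so strike 1, 2 from H, I, M.
That leaves I = 7. So M can't be 7.
So M = 8.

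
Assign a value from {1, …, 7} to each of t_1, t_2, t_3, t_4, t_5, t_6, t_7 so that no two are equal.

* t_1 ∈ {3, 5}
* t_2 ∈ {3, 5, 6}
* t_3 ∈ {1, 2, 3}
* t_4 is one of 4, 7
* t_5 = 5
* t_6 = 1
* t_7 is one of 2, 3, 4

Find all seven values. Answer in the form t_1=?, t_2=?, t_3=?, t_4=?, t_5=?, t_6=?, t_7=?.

t_5's domain is down to {5}, so t_5 = 5. Remove 5 from t_1, t_2.
That leaves t_6 = 1. So t_3 can't be 1.
t_1 has just one choice, so t_1 = 3. Strike 3 from t_2, t_3, t_7.
t_2 has just one choice, so t_2 = 6.
t_3's domain is down to {2}, so t_3 = 2. Strike 2 from t_7.
t_7 has just one choice, so t_7 = 4. Strike 4 from t_4.
t_4's domain is down to {7}, so t_4 = 7.

t_1=3, t_2=6, t_3=2, t_4=7, t_5=5, t_6=1, t_7=4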